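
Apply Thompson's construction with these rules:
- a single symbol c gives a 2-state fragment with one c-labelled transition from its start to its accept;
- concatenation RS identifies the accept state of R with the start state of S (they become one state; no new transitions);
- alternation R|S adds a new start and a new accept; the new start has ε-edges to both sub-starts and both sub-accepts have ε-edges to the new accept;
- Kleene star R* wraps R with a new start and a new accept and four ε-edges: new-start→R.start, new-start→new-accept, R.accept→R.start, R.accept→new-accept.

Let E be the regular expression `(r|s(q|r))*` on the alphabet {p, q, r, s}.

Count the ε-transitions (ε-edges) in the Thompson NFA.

Recursing over subexpressions:
Each of the 4 symbol leaves contributes 0 ε-transitions.
  q|r — 4 ε-transitions
  s(q|r) — 4 ε-transitions
  r|s(q|r) — 8 ε-transitions
  (r|s(q|r))* — 12 ε-transitions

12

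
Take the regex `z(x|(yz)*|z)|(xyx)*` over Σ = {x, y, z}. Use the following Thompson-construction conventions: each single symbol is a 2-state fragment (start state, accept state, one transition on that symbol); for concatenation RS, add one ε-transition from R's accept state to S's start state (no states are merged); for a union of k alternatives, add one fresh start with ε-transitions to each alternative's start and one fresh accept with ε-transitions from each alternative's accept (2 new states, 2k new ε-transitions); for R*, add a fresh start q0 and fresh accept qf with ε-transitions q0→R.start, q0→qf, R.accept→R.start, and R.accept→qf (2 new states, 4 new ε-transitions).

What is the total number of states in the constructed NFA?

24

Bottom-up over the parse tree:
Each of the 8 symbol leaves contributes a 2-state fragment.
  yz = 4 states
  (yz)* = 6 states
  x|(yz)*|z = 12 states
  z(x|(yz)*|z) = 14 states
  xyx = 6 states
  (xyx)* = 8 states
  z(x|(yz)*|z)|(xyx)* = 24 states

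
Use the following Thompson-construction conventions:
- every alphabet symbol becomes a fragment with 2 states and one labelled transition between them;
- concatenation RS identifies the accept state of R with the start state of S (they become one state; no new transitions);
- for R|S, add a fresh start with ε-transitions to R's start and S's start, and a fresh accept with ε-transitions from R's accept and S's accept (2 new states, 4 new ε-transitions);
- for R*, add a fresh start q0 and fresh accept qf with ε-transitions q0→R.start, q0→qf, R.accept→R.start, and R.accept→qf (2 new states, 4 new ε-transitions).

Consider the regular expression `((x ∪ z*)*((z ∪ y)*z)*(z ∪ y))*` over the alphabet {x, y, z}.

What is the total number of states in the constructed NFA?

27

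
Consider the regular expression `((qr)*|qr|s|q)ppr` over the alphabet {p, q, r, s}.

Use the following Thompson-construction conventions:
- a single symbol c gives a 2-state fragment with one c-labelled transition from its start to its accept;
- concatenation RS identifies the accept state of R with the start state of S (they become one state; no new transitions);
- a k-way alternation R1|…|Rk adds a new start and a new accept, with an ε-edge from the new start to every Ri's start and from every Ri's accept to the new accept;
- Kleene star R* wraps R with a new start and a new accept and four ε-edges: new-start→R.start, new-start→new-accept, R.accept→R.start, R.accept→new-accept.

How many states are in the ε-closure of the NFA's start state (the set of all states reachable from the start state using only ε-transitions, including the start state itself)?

8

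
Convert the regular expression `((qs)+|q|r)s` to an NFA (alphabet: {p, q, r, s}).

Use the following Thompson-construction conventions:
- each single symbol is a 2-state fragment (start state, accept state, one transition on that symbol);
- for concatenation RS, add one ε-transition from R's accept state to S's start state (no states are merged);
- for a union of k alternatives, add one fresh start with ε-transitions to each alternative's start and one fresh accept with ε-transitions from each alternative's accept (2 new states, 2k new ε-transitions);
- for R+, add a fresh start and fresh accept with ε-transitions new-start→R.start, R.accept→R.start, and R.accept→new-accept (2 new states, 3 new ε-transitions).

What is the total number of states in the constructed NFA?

14

Per subexpression:
Each of the 5 symbol leaves contributes a 2-state fragment.
  qs — 4 states
  (qs)+ — 6 states
  (qs)+|q|r — 12 states
  ((qs)+|q|r)s — 14 states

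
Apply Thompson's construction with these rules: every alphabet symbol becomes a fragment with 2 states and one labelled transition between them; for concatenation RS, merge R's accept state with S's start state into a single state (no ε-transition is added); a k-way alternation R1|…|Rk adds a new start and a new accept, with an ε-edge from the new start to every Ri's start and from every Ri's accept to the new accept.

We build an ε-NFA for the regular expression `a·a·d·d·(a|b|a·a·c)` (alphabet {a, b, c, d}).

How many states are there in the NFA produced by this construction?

Building bottom-up:
Each of the 9 symbol leaves contributes a 2-state fragment.
  a·a·c = 4 states
  a|b|a·a·c = 10 states
  a·a·d·d·(a|b|a·a·c) = 14 states

14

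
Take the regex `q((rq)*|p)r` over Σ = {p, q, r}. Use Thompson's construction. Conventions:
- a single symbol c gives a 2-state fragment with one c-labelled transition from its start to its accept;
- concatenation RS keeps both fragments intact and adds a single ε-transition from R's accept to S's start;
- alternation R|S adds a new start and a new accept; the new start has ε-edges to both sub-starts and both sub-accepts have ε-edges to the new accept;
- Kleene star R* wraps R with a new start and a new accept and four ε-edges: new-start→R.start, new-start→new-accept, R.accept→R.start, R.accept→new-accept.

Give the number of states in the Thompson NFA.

Recursing over subexpressions:
Each of the 5 symbol leaves contributes a 2-state fragment.
  rq = 4 states
  (rq)* = 6 states
  (rq)*|p = 10 states
  q((rq)*|p)r = 14 states

14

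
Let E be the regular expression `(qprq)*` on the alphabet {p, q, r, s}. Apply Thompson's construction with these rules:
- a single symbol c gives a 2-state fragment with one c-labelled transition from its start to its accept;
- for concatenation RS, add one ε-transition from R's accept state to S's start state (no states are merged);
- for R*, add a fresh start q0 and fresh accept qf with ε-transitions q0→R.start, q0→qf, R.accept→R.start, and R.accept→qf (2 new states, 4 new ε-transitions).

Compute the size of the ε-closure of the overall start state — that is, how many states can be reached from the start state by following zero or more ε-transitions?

3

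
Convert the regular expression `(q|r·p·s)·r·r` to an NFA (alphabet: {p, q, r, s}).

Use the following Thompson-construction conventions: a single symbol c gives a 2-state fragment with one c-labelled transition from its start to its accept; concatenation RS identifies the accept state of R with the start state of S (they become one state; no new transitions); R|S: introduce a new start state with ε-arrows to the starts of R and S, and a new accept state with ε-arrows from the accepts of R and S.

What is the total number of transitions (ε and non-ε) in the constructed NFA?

10

Building bottom-up:
Each of the 6 symbol leaves contributes 1 transition (1 symbol, 0 ε).
  r·p·s — 3 transitions (3 symbol, 0 ε)
  q|r·p·s — 8 transitions (4 symbol, 4 ε)
  (q|r·p·s)·r·r — 10 transitions (6 symbol, 4 ε)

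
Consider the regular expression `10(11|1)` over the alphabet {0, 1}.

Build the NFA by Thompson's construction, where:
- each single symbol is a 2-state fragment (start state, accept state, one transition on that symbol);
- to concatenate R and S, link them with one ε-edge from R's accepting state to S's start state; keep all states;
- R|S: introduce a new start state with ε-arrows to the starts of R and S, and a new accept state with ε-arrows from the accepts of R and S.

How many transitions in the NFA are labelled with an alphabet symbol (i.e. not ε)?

By structural recursion:
Each of the 5 symbol leaves contributes exactly 1 symbol transition.
  11 — 2 symbol transitions
  11|1 — 3 symbol transitions
  10(11|1) — 5 symbol transitions

5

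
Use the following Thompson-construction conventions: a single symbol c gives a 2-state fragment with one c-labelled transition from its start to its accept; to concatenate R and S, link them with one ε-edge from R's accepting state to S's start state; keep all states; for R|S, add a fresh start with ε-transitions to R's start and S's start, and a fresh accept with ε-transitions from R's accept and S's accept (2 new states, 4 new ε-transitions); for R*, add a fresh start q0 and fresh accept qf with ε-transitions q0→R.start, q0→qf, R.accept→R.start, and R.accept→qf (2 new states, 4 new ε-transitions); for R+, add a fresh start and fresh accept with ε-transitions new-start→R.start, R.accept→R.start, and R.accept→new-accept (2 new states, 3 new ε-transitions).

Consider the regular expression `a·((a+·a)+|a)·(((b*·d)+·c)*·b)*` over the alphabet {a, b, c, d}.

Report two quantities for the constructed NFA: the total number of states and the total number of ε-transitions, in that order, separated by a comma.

30, 31

Bottom-up over the parse tree:
Each of the 8 symbol leaves contributes 2 states and 0 ε-transitions.
  a+ → 4 states, 3 ε-transitions
  a+·a → 6 states, 4 ε-transitions
  (a+·a)+ → 8 states, 7 ε-transitions
  (a+·a)+|a → 12 states, 11 ε-transitions
  b* → 4 states, 4 ε-transitions
  b*·d → 6 states, 5 ε-transitions
  (b*·d)+ → 8 states, 8 ε-transitions
  (b*·d)+·c → 10 states, 9 ε-transitions
  ((b*·d)+·c)* → 12 states, 13 ε-transitions
  ((b*·d)+·c)*·b → 14 states, 14 ε-transitions
  (((b*·d)+·c)*·b)* → 16 states, 18 ε-transitions
  a·((a+·a)+|a)·(((b*·d)+·c)*·b)* → 30 states, 31 ε-transitions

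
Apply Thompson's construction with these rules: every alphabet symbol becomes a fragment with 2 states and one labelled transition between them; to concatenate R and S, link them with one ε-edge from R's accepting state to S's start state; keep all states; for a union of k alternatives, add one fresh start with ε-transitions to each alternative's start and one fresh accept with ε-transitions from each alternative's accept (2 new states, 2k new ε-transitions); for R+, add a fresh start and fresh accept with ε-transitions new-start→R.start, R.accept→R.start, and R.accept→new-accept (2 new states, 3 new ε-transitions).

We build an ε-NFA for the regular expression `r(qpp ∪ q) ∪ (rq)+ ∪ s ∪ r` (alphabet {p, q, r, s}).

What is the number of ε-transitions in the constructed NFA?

19

Recursing over subexpressions:
Each of the 9 symbol leaves contributes 0 ε-transitions.
  qpp → 2 ε-transitions
  qpp ∪ q → 6 ε-transitions
  r(qpp ∪ q) → 7 ε-transitions
  rq → 1 ε-transition
  (rq)+ → 4 ε-transitions
  r(qpp ∪ q) ∪ (rq)+ ∪ s ∪ r → 19 ε-transitions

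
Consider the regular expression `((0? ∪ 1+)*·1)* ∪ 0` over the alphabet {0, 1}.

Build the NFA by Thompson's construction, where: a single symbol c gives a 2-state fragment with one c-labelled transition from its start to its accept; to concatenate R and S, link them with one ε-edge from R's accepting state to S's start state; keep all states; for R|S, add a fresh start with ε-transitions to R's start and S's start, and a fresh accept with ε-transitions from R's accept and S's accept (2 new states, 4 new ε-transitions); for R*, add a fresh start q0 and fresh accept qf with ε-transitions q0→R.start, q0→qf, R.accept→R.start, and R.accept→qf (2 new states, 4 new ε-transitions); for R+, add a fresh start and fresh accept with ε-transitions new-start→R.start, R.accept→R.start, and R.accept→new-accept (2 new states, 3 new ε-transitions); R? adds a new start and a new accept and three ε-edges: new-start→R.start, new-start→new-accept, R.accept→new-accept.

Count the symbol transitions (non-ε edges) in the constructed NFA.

Recursing over subexpressions:
Each of the 4 symbol leaves contributes exactly 1 symbol transition.
  0? = 1 symbol transition
  1+ = 1 symbol transition
  0? ∪ 1+ = 2 symbol transitions
  (0? ∪ 1+)* = 2 symbol transitions
  (0? ∪ 1+)*·1 = 3 symbol transitions
  ((0? ∪ 1+)*·1)* = 3 symbol transitions
  ((0? ∪ 1+)*·1)* ∪ 0 = 4 symbol transitions

4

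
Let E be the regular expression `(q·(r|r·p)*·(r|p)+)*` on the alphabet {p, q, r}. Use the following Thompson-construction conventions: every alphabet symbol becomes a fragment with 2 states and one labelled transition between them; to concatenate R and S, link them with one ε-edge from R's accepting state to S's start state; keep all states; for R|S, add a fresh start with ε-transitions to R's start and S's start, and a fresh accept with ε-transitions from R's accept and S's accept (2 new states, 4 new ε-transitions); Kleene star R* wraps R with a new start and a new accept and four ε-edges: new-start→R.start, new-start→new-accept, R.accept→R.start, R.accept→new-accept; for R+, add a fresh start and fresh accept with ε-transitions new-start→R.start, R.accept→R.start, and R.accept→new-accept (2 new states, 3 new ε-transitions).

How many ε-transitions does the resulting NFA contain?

By structural recursion:
Each of the 6 symbol leaves contributes 0 ε-transitions.
  r·p → 1 ε-transition
  r|r·p → 5 ε-transitions
  (r|r·p)* → 9 ε-transitions
  r|p → 4 ε-transitions
  (r|p)+ → 7 ε-transitions
  q·(r|r·p)*·(r|p)+ → 18 ε-transitions
  (q·(r|r·p)*·(r|p)+)* → 22 ε-transitions

22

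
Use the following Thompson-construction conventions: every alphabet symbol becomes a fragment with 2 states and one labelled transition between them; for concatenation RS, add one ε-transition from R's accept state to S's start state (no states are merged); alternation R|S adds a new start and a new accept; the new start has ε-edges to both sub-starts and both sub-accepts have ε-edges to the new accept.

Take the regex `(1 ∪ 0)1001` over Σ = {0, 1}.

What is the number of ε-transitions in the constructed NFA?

8

Per subexpression:
Each of the 6 symbol leaves contributes 0 ε-transitions.
  1 ∪ 0 — 4 ε-transitions
  (1 ∪ 0)1001 — 8 ε-transitions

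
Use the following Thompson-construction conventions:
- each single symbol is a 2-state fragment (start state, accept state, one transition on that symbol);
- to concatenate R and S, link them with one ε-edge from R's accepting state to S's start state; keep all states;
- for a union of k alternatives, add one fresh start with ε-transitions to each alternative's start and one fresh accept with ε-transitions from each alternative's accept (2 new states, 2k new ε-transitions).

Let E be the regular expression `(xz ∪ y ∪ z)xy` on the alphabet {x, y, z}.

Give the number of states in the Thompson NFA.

14

Recursing over subexpressions:
Each of the 6 symbol leaves contributes a 2-state fragment.
  xz = 4 states
  xz ∪ y ∪ z = 10 states
  (xz ∪ y ∪ z)xy = 14 states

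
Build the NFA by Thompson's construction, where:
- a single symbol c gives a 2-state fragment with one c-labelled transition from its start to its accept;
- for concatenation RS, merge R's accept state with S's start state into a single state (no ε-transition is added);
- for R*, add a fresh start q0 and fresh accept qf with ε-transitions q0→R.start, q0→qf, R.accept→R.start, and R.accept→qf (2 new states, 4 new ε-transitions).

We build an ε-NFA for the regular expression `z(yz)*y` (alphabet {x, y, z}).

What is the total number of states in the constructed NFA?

Building bottom-up:
Each of the 4 symbol leaves contributes a 2-state fragment.
  yz → 3 states
  (yz)* → 5 states
  z(yz)*y → 7 states

7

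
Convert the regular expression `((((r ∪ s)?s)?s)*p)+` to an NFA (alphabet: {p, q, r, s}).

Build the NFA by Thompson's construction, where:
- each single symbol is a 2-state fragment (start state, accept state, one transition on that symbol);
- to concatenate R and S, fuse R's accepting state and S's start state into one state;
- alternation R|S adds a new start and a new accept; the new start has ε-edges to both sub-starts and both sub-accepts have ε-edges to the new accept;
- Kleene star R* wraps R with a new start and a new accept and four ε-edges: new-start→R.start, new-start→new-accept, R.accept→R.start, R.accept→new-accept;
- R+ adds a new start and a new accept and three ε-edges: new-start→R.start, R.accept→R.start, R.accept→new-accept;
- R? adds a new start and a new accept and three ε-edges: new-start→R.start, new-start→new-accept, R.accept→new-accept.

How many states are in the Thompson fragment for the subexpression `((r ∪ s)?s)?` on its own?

Fragment for `((r ∪ s)?s)?`:
Each of the 3 symbol leaves contributes a 2-state fragment.
  r ∪ s → 6 states
  (r ∪ s)? → 8 states
  (r ∪ s)?s → 9 states
  ((r ∪ s)?s)? → 11 states

11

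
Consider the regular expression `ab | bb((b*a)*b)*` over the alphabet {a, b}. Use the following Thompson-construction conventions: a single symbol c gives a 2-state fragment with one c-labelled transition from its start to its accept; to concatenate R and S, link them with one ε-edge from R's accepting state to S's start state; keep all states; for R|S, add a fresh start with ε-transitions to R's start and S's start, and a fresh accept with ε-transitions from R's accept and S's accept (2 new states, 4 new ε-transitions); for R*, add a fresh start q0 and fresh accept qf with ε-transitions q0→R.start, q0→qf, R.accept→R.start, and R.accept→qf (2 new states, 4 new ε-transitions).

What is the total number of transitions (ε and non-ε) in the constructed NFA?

28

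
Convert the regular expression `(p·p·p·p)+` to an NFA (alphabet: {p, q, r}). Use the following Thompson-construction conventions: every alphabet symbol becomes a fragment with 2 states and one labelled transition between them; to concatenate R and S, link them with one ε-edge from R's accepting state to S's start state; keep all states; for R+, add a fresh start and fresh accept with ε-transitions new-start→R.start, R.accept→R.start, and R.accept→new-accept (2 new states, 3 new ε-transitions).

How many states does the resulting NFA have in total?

10

By structural recursion:
Each of the 4 symbol leaves contributes a 2-state fragment.
  p·p·p·p → 8 states
  (p·p·p·p)+ → 10 states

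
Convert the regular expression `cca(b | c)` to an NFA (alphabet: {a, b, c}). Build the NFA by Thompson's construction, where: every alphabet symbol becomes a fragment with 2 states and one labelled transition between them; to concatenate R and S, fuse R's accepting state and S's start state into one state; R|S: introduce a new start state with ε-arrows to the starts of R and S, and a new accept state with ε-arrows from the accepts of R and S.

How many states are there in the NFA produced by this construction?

9

Recursing over subexpressions:
Each of the 5 symbol leaves contributes a 2-state fragment.
  b | c = 6 states
  cca(b | c) = 9 states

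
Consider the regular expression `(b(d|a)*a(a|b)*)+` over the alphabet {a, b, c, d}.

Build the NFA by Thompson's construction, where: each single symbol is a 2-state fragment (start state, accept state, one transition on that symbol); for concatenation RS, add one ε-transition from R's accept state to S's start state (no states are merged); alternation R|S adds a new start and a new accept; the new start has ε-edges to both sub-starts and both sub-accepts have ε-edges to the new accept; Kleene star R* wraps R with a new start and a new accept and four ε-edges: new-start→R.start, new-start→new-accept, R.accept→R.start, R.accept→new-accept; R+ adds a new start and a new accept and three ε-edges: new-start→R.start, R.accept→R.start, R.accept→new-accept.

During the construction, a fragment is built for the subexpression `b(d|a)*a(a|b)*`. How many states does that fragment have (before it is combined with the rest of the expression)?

20

Fragment for `b(d|a)*a(a|b)*`:
Each of the 6 symbol leaves contributes a 2-state fragment.
  d|a = 6 states
  (d|a)* = 8 states
  a|b = 6 states
  (a|b)* = 8 states
  b(d|a)*a(a|b)* = 20 states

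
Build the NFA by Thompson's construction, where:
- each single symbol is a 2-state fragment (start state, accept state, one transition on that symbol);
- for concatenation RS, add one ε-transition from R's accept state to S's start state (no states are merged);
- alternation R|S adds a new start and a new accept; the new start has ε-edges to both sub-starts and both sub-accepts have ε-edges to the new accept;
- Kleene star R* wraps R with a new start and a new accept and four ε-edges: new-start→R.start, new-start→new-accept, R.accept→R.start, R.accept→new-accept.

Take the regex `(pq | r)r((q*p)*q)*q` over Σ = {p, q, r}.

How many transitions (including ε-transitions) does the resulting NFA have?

30

Building bottom-up:
Each of the 8 symbol leaves contributes 1 transition (1 symbol, 0 ε).
  pq — 3 transitions (2 symbol, 1 ε)
  pq | r — 8 transitions (3 symbol, 5 ε)
  q* — 5 transitions (1 symbol, 4 ε)
  q*p — 7 transitions (2 symbol, 5 ε)
  (q*p)* — 11 transitions (2 symbol, 9 ε)
  (q*p)*q — 13 transitions (3 symbol, 10 ε)
  ((q*p)*q)* — 17 transitions (3 symbol, 14 ε)
  (pq | r)r((q*p)*q)*q — 30 transitions (8 symbol, 22 ε)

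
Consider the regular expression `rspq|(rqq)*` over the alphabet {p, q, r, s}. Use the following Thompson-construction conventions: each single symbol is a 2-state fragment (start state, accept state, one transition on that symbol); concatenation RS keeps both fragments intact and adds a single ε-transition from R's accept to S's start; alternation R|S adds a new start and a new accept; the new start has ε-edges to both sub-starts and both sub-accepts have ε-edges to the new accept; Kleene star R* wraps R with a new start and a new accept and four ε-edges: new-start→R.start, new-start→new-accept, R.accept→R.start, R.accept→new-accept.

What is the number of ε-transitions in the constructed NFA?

13

By structural recursion:
Each of the 7 symbol leaves contributes 0 ε-transitions.
  rspq → 3 ε-transitions
  rqq → 2 ε-transitions
  (rqq)* → 6 ε-transitions
  rspq|(rqq)* → 13 ε-transitions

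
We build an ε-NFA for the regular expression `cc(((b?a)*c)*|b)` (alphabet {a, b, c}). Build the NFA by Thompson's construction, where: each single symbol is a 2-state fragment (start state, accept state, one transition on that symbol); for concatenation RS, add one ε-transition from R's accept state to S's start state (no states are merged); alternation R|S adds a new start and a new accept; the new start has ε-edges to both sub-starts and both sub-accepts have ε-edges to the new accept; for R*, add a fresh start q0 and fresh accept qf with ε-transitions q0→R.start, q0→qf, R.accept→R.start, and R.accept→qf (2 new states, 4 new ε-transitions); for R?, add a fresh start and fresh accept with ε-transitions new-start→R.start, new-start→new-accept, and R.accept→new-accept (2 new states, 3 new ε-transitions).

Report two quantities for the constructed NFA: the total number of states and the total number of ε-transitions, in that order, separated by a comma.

20, 19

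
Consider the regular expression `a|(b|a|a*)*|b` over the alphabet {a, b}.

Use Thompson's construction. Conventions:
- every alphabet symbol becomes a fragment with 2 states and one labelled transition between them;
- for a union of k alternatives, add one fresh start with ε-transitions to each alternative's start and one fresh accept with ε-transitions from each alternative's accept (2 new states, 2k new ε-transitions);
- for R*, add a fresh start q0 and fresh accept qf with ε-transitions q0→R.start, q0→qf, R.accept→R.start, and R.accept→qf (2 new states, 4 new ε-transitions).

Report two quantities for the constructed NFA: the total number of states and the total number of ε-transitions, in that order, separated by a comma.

18, 20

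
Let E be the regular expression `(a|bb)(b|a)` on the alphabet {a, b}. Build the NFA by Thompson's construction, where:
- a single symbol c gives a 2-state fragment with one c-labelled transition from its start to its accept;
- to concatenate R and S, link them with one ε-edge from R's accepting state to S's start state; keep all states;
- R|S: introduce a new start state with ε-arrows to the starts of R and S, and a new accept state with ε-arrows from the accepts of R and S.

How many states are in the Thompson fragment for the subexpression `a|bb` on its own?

8

Fragment for `a|bb`:
Each of the 3 symbol leaves contributes a 2-state fragment.
  bb → 4 states
  a|bb → 8 states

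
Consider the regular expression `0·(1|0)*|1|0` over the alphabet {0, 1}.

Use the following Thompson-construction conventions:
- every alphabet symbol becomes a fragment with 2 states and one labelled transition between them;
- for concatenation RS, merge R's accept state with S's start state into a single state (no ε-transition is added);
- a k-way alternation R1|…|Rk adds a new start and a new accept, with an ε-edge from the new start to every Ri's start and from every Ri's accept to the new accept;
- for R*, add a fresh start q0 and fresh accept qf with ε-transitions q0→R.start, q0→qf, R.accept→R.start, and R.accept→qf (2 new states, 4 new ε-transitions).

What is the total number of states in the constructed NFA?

Building bottom-up:
Each of the 5 symbol leaves contributes a 2-state fragment.
  1|0 — 6 states
  (1|0)* — 8 states
  0·(1|0)* — 9 states
  0·(1|0)*|1|0 — 15 states

15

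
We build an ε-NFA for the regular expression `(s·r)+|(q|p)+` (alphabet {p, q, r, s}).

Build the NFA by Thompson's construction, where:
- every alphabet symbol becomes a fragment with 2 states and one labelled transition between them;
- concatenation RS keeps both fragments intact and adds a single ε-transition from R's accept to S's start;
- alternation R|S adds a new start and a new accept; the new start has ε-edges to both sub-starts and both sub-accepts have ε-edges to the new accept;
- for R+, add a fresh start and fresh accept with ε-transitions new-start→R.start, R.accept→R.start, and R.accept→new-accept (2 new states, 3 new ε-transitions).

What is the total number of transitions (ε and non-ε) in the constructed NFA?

Recursing over subexpressions:
Each of the 4 symbol leaves contributes 1 transition (1 symbol, 0 ε).
  s·r = 3 transitions (2 symbol, 1 ε)
  (s·r)+ = 6 transitions (2 symbol, 4 ε)
  q|p = 6 transitions (2 symbol, 4 ε)
  (q|p)+ = 9 transitions (2 symbol, 7 ε)
  (s·r)+|(q|p)+ = 19 transitions (4 symbol, 15 ε)

19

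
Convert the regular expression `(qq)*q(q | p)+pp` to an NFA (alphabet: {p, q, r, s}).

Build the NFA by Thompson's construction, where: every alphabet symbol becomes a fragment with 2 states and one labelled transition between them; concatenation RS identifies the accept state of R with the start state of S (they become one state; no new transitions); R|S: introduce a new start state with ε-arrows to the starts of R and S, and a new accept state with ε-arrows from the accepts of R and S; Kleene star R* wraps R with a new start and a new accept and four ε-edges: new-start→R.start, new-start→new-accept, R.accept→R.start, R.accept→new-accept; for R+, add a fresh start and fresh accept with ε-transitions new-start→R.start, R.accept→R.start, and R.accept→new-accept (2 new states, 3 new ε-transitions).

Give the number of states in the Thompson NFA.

15

Bottom-up over the parse tree:
Each of the 7 symbol leaves contributes a 2-state fragment.
  qq = 3 states
  (qq)* = 5 states
  q | p = 6 states
  (q | p)+ = 8 states
  (qq)*q(q | p)+pp = 15 states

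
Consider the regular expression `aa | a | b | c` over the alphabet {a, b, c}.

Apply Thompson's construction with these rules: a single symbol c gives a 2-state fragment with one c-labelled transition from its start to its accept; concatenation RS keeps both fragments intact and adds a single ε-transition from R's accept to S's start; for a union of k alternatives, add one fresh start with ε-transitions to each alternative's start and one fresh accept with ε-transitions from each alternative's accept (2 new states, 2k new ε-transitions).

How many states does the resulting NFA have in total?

12

Building bottom-up:
Each of the 5 symbol leaves contributes a 2-state fragment.
  aa = 4 states
  aa | a | b | c = 12 states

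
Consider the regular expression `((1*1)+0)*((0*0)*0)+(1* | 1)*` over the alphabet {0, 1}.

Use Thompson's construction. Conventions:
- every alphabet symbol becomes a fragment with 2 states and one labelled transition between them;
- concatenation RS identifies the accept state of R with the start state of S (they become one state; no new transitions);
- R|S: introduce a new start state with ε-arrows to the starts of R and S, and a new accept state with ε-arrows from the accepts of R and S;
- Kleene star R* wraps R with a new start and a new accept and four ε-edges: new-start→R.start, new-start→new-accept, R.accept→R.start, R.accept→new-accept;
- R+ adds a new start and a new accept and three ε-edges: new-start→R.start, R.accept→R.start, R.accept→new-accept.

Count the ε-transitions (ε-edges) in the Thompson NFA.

By structural recursion:
Each of the 8 symbol leaves contributes 0 ε-transitions.
  1* : 4 ε-transitions
  1*1 : 4 ε-transitions
  (1*1)+ : 7 ε-transitions
  (1*1)+0 : 7 ε-transitions
  ((1*1)+0)* : 11 ε-transitions
  0* : 4 ε-transitions
  0*0 : 4 ε-transitions
  (0*0)* : 8 ε-transitions
  (0*0)*0 : 8 ε-transitions
  ((0*0)*0)+ : 11 ε-transitions
  1* : 4 ε-transitions
  1* | 1 : 8 ε-transitions
  (1* | 1)* : 12 ε-transitions
  ((1*1)+0)*((0*0)*0)+(1* | 1)* : 34 ε-transitions

34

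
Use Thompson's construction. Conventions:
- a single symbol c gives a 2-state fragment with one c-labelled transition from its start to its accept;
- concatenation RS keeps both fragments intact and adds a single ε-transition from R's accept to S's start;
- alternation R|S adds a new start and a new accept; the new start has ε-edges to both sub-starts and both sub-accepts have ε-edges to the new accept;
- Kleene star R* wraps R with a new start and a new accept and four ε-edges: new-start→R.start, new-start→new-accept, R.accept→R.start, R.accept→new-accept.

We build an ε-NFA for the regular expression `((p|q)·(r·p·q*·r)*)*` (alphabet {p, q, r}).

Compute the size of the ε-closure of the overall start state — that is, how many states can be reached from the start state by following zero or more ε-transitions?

5

Work bottom-up. For each fragment F, track |ε-closure(F.start)| and whether F's accept lies in that closure (i.e. whether F accepts ε). A single-symbol fragment has closure size 1 and does not accept ε.
  p|q : C = 1 + 1 + 1 = 3 (the new accept is not ε-reachable since no branch accepts ε)
  q* : new start has ε-edges to the inner start and to the new accept, so C = 2 + 1 = 3
  r·p·q*·r : same as the first factor's closure: C = 1
  (r·p·q*·r)* : new start has ε-edges to the inner start and to the new accept, so C = 2 + 1 = 3
  (p|q)·(r·p·q*·r)* : same as the first factor's closure: C = 3
  ((p|q)·(r·p·q*·r)*)* : the star's fresh start ε-reaches both the body's start and the fresh accept: C = 2 + 3 = 5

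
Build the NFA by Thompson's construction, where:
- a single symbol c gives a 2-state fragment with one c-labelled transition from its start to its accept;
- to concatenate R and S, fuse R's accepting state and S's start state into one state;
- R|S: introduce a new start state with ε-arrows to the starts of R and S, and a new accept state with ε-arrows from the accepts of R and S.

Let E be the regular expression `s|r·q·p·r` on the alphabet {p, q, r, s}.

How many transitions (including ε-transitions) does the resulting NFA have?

Recursing over subexpressions:
Each of the 5 symbol leaves contributes 1 transition (1 symbol, 0 ε).
  r·q·p·r = 4 transitions (4 symbol, 0 ε)
  s|r·q·p·r = 9 transitions (5 symbol, 4 ε)

9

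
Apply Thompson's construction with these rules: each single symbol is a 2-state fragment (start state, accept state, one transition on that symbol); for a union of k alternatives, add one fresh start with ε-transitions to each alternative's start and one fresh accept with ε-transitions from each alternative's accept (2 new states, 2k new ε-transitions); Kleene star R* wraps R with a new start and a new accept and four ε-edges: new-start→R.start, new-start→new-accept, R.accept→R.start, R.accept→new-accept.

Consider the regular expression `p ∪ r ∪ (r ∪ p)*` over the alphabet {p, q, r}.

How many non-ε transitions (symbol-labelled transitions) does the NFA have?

4

Recursing over subexpressions:
Each of the 4 symbol leaves contributes exactly 1 symbol transition.
  r ∪ p → 2 symbol transitions
  (r ∪ p)* → 2 symbol transitions
  p ∪ r ∪ (r ∪ p)* → 4 symbol transitions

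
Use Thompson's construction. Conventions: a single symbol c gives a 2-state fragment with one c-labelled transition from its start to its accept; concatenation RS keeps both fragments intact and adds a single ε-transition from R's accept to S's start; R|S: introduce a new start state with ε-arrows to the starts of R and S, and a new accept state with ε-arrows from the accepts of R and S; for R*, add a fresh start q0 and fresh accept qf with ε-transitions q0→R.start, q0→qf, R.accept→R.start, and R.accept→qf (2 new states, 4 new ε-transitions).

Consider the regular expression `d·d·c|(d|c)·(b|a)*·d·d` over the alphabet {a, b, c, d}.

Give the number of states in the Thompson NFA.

26

Bottom-up over the parse tree:
Each of the 9 symbol leaves contributes a 2-state fragment.
  d·d·c = 6 states
  d|c = 6 states
  b|a = 6 states
  (b|a)* = 8 states
  (d|c)·(b|a)*·d·d = 18 states
  d·d·c|(d|c)·(b|a)*·d·d = 26 states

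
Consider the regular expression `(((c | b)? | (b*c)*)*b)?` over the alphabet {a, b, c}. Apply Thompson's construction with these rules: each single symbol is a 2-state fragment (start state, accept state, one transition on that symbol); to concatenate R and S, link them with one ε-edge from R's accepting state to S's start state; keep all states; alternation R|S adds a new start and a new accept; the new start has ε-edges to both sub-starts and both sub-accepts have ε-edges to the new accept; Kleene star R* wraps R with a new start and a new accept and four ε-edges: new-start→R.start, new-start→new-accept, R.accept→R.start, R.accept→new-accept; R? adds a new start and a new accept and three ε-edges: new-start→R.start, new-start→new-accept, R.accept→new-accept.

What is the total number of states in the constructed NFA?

Per subexpression:
Each of the 5 symbol leaves contributes a 2-state fragment.
  c | b = 6 states
  (c | b)? = 8 states
  b* = 4 states
  b*c = 6 states
  (b*c)* = 8 states
  (c | b)? | (b*c)* = 18 states
  ((c | b)? | (b*c)*)* = 20 states
  ((c | b)? | (b*c)*)*b = 22 states
  (((c | b)? | (b*c)*)*b)? = 24 states

24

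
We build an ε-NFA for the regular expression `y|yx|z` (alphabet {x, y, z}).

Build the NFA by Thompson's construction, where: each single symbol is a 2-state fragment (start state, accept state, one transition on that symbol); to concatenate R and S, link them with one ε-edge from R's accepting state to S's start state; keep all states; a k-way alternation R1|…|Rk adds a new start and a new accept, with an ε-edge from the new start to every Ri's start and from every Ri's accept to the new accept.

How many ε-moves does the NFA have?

By structural recursion:
Each of the 4 symbol leaves contributes 0 ε-transitions.
  yx — 1 ε-transition
  y|yx|z — 7 ε-transitions

7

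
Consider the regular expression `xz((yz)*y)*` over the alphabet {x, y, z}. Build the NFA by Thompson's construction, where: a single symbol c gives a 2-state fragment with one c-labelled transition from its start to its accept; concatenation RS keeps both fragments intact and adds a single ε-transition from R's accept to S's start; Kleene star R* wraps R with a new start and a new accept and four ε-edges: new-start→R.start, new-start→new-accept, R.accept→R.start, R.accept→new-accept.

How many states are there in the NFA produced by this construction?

14

By structural recursion:
Each of the 5 symbol leaves contributes a 2-state fragment.
  yz — 4 states
  (yz)* — 6 states
  (yz)*y — 8 states
  ((yz)*y)* — 10 states
  xz((yz)*y)* — 14 states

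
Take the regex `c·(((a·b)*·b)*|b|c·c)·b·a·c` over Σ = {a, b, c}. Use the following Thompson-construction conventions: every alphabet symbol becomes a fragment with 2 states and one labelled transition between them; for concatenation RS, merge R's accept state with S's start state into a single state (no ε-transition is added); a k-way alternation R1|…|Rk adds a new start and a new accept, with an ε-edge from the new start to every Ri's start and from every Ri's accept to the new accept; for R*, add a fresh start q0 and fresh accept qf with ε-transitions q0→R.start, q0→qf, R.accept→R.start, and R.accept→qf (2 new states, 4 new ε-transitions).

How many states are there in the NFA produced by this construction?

19

Building bottom-up:
Each of the 10 symbol leaves contributes a 2-state fragment.
  a·b → 3 states
  (a·b)* → 5 states
  (a·b)*·b → 6 states
  ((a·b)*·b)* → 8 states
  c·c → 3 states
  ((a·b)*·b)*|b|c·c → 15 states
  c·(((a·b)*·b)*|b|c·c)·b·a·c → 19 states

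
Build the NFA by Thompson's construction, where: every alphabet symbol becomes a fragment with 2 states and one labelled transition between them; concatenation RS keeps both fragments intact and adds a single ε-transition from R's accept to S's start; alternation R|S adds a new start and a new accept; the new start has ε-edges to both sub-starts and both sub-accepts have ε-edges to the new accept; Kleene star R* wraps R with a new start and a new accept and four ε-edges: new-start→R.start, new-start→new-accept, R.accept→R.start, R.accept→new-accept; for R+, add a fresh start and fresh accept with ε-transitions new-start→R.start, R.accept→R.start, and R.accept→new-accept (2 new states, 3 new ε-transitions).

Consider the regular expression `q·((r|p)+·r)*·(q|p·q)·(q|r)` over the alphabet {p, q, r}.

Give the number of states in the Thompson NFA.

By structural recursion:
Each of the 9 symbol leaves contributes a 2-state fragment.
  r|p = 6 states
  (r|p)+ = 8 states
  (r|p)+·r = 10 states
  ((r|p)+·r)* = 12 states
  p·q = 4 states
  q|p·q = 8 states
  q|r = 6 states
  q·((r|p)+·r)*·(q|p·q)·(q|r) = 28 states

28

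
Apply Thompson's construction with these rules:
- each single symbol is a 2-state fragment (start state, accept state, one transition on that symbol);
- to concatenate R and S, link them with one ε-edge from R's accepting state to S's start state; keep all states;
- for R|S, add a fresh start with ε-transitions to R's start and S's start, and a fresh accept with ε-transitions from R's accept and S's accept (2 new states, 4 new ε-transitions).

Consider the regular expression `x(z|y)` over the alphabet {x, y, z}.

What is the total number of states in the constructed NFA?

8

By structural recursion:
Each of the 3 symbol leaves contributes a 2-state fragment.
  z|y = 6 states
  x(z|y) = 8 states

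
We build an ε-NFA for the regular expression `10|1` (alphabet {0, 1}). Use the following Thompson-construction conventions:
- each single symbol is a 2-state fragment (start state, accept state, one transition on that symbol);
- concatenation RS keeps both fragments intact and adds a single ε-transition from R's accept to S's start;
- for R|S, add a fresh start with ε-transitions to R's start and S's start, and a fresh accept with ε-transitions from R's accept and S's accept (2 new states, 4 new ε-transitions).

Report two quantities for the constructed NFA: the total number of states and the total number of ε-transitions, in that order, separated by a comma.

Recursing over subexpressions:
Each of the 3 symbol leaves contributes 2 states and 0 ε-transitions.
  10 — 4 states, 1 ε-transition
  10|1 — 8 states, 5 ε-transitions

8, 5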